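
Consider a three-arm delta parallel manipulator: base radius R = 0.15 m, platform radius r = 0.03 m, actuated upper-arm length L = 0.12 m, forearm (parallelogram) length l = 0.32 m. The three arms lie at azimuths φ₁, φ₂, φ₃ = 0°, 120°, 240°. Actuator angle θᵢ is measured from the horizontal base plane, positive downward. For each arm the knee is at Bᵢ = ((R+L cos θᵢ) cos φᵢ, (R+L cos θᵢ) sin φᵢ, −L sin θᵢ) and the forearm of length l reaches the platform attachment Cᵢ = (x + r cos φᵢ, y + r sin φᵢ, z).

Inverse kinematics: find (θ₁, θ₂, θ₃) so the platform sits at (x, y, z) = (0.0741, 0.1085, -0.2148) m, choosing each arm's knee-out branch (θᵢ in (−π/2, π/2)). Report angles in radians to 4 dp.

φ1=0.0° → target in arm frame (0.0741, 0.1085)
  e−x'=0.0459;  (l²−L²−(e−x')²−y'²−z²)/2L = 0.1166
  θ1 = atan2(B,A) + arccos(C/0.2196) = -0.3490
arm 2 (φ=120.0°): x'=0.0569, y'=-0.1184
  A=0.0631, B=-0.2148, C=(l²−L²−A²−y'²−z²)/(2L)=0.0994
  √(A²+B²)=0.2239;  θ2 = -1.2851+1.1107 ≈ -0.1744
arm 3 (φ=240.0°): x'=-0.1310, y'=0.0099
  e−x'=0.2510;  (l²−L²−(e−x')²−y'²−z²)/2L = -0.0885
  √(A²+B²)=0.3304;  θ3 = -0.7078+1.8421 ≈ 1.1342

θ₁ = -0.3490, θ₂ = -0.1744, θ₃ = 1.1342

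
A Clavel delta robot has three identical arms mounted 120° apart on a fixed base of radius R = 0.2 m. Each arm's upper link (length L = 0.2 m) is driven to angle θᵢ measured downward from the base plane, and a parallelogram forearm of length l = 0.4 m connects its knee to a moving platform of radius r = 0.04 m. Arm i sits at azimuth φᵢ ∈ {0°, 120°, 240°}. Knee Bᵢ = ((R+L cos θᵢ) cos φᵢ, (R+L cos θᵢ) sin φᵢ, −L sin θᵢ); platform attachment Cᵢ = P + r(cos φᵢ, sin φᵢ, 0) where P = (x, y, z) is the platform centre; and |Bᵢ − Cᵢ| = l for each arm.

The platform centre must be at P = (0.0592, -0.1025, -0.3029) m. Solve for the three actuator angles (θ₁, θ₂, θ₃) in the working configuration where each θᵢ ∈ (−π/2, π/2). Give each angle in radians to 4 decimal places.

θ₁ = 0.2618, θ₂ = 1.0471, θ₃ = 0.2620

φ1=0.0° → target in arm frame (0.0592, -0.1025)
  e−x'=0.1008;  (l²−L²−(e−x')²−y'²−z²)/2L = 0.0190
  γ=atan2(-0.3029,0.1008)=-1.2495;  ψ=arccos(0.0594)=1.5114;  θ1=γ+ψ≈0.2618
arm 2 (φ=120.0°): x'=-0.1184, y'=0.0000
  A cos θ + B sin θ = C:  0.2784·cos θ + -0.3029·sin θ = -0.1231
  γ=atan2(-0.3029,0.2784)=-0.8276;  ψ=arccos(-0.2992)=1.8747;  θ2=γ+ψ≈1.0471
rotate P by −φ3: (0.0592, 0.1025, -0.3029)
  A=0.1008, B=-0.3029, C=(l²−L²−A²−y'²−z²)/(2L)=0.0189
  γ=atan2(-0.3029,0.1008)=-1.2494;  ψ=arccos(0.0593)=1.5114;  θ3=γ+ψ≈0.2620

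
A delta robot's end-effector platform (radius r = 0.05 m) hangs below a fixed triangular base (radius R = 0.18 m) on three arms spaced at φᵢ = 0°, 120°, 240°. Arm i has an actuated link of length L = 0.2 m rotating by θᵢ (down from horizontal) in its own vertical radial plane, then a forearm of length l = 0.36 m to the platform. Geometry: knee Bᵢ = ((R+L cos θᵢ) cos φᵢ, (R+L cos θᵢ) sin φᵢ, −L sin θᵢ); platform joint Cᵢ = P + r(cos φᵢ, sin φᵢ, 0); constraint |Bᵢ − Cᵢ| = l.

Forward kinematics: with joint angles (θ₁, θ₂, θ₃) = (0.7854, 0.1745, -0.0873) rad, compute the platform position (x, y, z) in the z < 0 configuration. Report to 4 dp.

arm 1 at φ=0.0°: e+L cos θ1 = 0.2714;  O1 = (0.2714, 0.0000, -0.1414)
arm 2 at φ=120.0°: e+L cos θ2 = 0.3270;  O2 = (-0.1635, 0.2832, -0.0347)
φ3=240.0°: virtual centre (-0.1646, -0.2851, 0.0174), radius l
eliminate P² terms by subtracting sphere 1 from 2 and 3
[-0.8698 0.5663 0.2134]·P = 0.0144;  [-0.8721 -0.5703 0.3177]·P = 0.0150
det = 0.9899;  x = -0.0169+0.3047z,  y = -0.0005+0.0912z
into |P−O₁|² = l²: 1.1012z² + 0.1070z + -0.0265 = 0;  Δ = 0.1280;  z = -0.2111 or 0.1139 → z<0 root = -0.2111
x = -0.0812, y = -0.0197

(-0.0812, -0.0197, -0.2111)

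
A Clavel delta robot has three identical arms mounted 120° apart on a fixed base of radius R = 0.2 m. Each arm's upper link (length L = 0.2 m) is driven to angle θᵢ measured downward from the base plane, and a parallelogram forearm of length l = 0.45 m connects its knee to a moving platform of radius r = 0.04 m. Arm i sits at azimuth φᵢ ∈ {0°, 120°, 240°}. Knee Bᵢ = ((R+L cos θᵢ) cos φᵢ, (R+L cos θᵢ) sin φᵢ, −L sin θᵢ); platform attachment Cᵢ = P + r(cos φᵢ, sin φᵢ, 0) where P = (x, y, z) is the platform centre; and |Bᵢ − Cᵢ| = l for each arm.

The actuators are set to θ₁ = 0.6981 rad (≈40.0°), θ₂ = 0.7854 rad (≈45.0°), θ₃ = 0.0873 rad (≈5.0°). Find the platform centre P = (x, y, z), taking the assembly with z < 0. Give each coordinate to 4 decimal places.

(-0.0405, -0.0984, -0.3888)

S1 = (0.3132·cos0.0°, 0.3132·sin0.0°, -0.1286) = (0.3132, 0.0000, -0.1286)
φ2=120.0°: virtual centre (-0.1507, 0.2610, -0.1414), radius l
S3 = (0.3592·cos240.0°, 0.3592·sin240.0°, -0.0174) = (-0.1796, -0.3111, -0.0174)
subtract pairs → two planes through P
plane₁₂: -0.9278x+0.5221y+-0.0257z = -0.0038
det = 1.0919;  x = -0.0049+0.0916z,  y = -0.0159+0.2121z
into |P−S₁|² = l²: 1.0534z² + 0.1921z + -0.0845 = 0;  Δ = 0.3931;  z = -0.3888 or 0.2064 → z<0 root = -0.3888
x = -0.0405, y = -0.0984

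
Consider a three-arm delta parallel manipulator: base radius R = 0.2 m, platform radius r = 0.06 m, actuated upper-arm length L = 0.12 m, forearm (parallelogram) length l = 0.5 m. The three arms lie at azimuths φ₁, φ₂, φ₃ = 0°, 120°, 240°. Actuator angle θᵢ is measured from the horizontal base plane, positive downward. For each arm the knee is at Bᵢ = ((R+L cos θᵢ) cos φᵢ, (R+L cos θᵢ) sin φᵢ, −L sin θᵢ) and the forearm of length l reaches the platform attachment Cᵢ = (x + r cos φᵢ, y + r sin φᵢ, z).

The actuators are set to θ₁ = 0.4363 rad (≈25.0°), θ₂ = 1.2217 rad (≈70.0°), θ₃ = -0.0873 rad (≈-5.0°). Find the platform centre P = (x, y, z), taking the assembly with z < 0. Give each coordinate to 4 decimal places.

arm 1 at φ=0.0°: e+L cos θ1 = 0.2488;  centre 1 = (0.2488, 0.0000, -0.0507)
centre 2 = (0.1810·cos120.0°, 0.1810·sin120.0°, -0.1128) = (-0.0905, 0.1568, -0.1128)
φ3=240.0°: virtual centre (-0.1298, -0.2248, 0.0105), radius l
subtract pairs → two planes through P
[-0.6786 0.3136 -0.1241]·P = -0.0190;  [-0.7571 -0.4495 0.1223]·P = 0.0030
Cramer: x(z) = 0.0140-0.0321z;  y(z) = -0.0302+0.3263z
into |P−centre ₁|² = l²: 1.1075z² + 0.0968z + -0.1914 = 0;  Δ = 0.8572;  z = -0.4617 or 0.3743 → z<0 root = -0.4617
x = 0.0288, y = -0.1809

(0.0288, -0.1809, -0.4617)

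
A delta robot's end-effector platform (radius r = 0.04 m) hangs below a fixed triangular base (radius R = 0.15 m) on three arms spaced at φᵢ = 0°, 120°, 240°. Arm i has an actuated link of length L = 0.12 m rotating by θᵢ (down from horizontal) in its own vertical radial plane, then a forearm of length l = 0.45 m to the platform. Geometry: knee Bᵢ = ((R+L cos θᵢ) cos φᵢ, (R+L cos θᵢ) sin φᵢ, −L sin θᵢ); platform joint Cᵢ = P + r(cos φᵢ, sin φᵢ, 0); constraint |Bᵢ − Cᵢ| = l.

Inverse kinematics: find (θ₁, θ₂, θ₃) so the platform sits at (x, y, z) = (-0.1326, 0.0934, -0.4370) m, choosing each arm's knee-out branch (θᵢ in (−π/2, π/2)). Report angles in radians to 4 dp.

θ₁ = 1.1345, θ₂ = -0.0003, θ₃ = 0.6979

arm 1 (φ=0.0°): x'=-0.1326, y'=0.0934
  A=0.2426, B=-0.4370, C=(l²−L²−A²−y'²−z²)/(2L)=-0.2935
  √(A²+B²)=0.4998;  θ1 = -1.0640+2.1985 ≈ 1.1345
rotate P by −φ2: (0.1472, 0.0681, -0.4370)
  A=-0.0372, B=-0.4370, C=(l²−L²−A²−y'²−z²)/(2L)=-0.0371
  θ2 = atan2(B,A) + arccos(C/0.4386) = -0.0003
arm 3 (φ=240.0°): x'=-0.0146, y'=-0.1615
  e−x'=0.1246;  (l²−L²−(e−x')²−y'²−z²)/2L = -0.1854
  θ3 = atan2(B,A) + arccos(C/0.4544) = 0.6979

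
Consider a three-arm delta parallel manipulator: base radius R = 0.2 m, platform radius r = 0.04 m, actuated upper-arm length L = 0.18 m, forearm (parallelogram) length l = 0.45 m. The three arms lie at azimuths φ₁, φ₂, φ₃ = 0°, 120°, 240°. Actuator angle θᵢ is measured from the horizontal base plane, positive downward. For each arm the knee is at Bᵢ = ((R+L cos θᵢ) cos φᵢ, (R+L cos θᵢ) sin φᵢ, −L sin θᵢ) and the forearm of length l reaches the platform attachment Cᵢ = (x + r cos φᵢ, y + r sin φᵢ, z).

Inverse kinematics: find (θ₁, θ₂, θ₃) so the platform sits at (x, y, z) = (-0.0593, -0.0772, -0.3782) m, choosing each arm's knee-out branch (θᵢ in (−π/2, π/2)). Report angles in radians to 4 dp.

arm 1 (φ=0.0°): x'=-0.0593, y'=-0.0772
  e−x'=0.2193;  (l²−L²−(e−x')²−y'²−z²)/2L = -0.0750
  θ1 = atan2(B,A) + arccos(C/0.4372) = 0.6978
φ2=120.0° → target in arm frame (-0.0372, 0.0900)
  A cos θ + B sin θ = C:  0.1972·cos θ + -0.3782·sin θ = -0.0553
  γ=atan2(-0.3782,0.1972)=-1.0901;  ψ=arccos(-0.1297)=1.7009;  θ2=γ+ψ≈0.6107
arm 3 (φ=240.0°): x'=0.0965, y'=-0.0128
  e−x'=0.0635;  (l²−L²−(e−x')²−y'²−z²)/2L = 0.0635
  √(A²+B²)=0.3835;  θ3 = -1.4045+1.4044 ≈ -0.0001

θ₁ = 0.6978, θ₂ = 0.6107, θ₃ = -0.0001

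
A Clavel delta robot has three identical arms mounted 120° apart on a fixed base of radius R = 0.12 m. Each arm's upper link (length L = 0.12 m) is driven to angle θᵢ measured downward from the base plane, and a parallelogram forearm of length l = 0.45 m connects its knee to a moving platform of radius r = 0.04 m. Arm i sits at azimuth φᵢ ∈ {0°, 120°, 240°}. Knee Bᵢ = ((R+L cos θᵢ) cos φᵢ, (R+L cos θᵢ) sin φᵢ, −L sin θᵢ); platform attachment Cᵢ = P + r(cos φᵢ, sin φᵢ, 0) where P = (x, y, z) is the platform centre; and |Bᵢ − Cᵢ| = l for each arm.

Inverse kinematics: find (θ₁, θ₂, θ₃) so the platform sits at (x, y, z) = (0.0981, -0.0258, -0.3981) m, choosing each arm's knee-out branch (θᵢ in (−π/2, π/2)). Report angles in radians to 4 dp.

θ₁ = -0.3494, θ₂ = 0.3487, θ₃ = 0.1743

rotate P by −φ1: (0.0981, -0.0258, -0.3981)
  A=-0.0181, B=-0.3981, C=(l²−L²−A²−y'²−z²)/(2L)=0.1193
  θ1 = atan2(B,A) + arccos(C/0.3985) = -0.3494
arm 2 (φ=120.0°): x'=-0.0714, y'=-0.0721
  A cos θ + B sin θ = C:  0.1514·cos θ + -0.3981·sin θ = 0.0063
  √(A²+B²)=0.4259;  θ2 = -1.2074+1.5561 ≈ 0.3487
arm 3 (φ=240.0°): x'=-0.0267, y'=0.0979
  e−x'=0.1067;  (l²−L²−(e−x')²−y'²−z²)/2L = 0.0361
  θ3 = atan2(B,A) + arccos(C/0.4122) = 0.1743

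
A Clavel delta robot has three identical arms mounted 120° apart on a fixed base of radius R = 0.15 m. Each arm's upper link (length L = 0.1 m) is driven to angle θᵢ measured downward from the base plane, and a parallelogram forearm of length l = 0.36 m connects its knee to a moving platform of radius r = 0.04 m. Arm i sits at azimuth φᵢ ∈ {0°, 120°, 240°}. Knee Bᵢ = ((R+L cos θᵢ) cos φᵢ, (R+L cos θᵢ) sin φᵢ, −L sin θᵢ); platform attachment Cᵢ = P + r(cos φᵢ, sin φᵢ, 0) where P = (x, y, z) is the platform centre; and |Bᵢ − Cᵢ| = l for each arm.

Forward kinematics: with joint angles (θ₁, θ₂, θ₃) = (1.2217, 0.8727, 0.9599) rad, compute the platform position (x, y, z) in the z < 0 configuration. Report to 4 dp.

φ1=0.0°: virtual centre (0.1442, 0.0000, -0.0940), radius l
φ2=120.0°: virtual centre (-0.0871, 0.1509, -0.0766), radius l
arm 3 at φ=240.0°: e+L cos θ3 = 0.1674;  centre 3 = (-0.0837, -0.1449, -0.0819)
eliminate P² terms by subtracting sphere 1 from 2 and 3
plane₁₂: -0.4627x+0.3019y+0.0347z = 0.0066
det = 0.2717;  x = -0.0127+0.0638z,  y = 0.0024+-0.0172z
quadratic in z: (1.0044)z²+(0.1678)z+(-0.0961)=0, √Δ=0.6437 → z ∈ {-0.4040, 0.2369}; z = -0.4040 (taking z<0)
x = -0.0385, y = 0.0094

(-0.0385, 0.0094, -0.4040)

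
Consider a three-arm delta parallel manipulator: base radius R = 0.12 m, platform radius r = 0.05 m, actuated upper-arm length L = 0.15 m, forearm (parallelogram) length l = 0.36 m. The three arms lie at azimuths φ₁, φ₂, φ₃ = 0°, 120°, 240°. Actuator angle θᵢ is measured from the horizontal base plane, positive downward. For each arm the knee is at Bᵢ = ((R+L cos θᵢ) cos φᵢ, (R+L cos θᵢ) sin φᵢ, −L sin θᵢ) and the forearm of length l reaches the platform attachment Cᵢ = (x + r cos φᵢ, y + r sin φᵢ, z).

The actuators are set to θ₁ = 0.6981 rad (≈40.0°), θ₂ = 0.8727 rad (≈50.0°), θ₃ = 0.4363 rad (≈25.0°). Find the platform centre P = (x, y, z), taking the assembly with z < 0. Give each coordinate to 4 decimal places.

(-0.0062, -0.0710, -0.3931)

O1 = (0.1849·cos0.0°, 0.1849·sin0.0°, -0.0964) = (0.1849, 0.0000, -0.0964)
O2 = (0.1664·cos120.0°, 0.1664·sin120.0°, -0.1149) = (-0.0832, 0.1441, -0.1149)
φ3=240.0°: virtual centre (-0.1030, -0.1784, -0.0634), radius l
eliminate P² terms by subtracting sphere 1 from 2 and 3
linear system: -0.5362x+0.2882y = -0.0026−-0.0370z; -0.5758x+-0.3567y = 0.0029−0.0661z
Cramer: x(z) = 0.0002+0.0164z;  y(z) = -0.0086+0.1588z
quadratic in z: (1.0255)z²+(0.1841)z+(-0.0861)=0, √Δ=0.6222 → z ∈ {-0.3931, 0.2136}; z = -0.3931 (taking z<0)
x = -0.0062, y = -0.0710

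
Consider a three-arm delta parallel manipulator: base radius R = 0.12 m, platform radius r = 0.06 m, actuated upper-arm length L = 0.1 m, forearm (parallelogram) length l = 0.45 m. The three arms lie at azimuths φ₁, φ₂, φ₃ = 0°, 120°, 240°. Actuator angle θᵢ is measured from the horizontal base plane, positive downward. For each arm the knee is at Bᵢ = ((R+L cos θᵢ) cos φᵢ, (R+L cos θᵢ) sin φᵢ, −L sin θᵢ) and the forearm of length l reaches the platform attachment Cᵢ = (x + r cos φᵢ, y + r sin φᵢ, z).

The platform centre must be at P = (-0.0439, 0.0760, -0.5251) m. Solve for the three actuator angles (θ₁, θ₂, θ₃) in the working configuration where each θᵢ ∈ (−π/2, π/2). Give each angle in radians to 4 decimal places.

θ₁ = 1.3959, θ₂ = 0.8724, θ₃ = 1.3958

φ1=0.0° → target in arm frame (-0.0439, 0.0760)
  e−x'=0.1039;  (l²−L²−(e−x')²−y'²−z²)/2L = -0.4990
  √(A²+B²)=0.5353;  θ1 = -1.3755+2.7713 ≈ 1.3959
arm 2 (φ=120.0°): x'=0.0878, y'=0.0000
  A=-0.0278, B=-0.5251, C=(l²−L²−A²−y'²−z²)/(2L)=-0.4200
  θ2 = atan2(B,A) + arccos(C/0.5258) = 0.8724
rotate P by −φ3: (-0.0439, -0.0760, -0.5251)
  A=0.1039, B=-0.5251, C=(l²−L²−A²−y'²−z²)/(2L)=-0.4990
  √(A²+B²)=0.5353;  θ3 = -1.3755+2.7713 ≈ 1.3958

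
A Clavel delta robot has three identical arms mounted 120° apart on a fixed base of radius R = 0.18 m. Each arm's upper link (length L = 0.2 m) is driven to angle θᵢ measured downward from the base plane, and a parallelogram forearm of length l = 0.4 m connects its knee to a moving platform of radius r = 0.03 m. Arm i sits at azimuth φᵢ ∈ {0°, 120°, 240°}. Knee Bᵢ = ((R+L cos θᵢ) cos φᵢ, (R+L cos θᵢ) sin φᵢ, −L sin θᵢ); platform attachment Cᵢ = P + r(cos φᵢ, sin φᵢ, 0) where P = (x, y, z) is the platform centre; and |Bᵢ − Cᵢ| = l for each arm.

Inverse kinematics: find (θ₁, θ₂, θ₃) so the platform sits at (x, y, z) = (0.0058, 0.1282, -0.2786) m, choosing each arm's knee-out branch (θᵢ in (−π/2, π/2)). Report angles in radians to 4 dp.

φ1=0.0° → target in arm frame (0.0058, 0.1282)
  e−x'=0.1442;  (l²−L²−(e−x')²−y'²−z²)/2L = 0.0129
  γ=atan2(-0.2786,0.1442)=-1.0932;  ψ=arccos(0.0411)=1.5297;  θ1=γ+ψ≈0.4365
arm 2 (φ=120.0°): x'=0.1081, y'=-0.0691
  A cos θ + B sin θ = C:  0.0419·cos θ + -0.2786·sin θ = 0.0896
  √(A²+B²)=0.2817;  θ2 = -1.4216+1.2470 ≈ -0.1746
arm 3 (φ=240.0°): x'=-0.1139, y'=-0.0591
  A=0.2639, B=-0.2786, C=(l²−L²−A²−y'²−z²)/(2L)=-0.0769
  √(A²+B²)=0.3838;  θ3 = -0.8124+1.7726 ≈ 0.9601

θ₁ = 0.4365, θ₂ = -0.1746, θ₃ = 0.9601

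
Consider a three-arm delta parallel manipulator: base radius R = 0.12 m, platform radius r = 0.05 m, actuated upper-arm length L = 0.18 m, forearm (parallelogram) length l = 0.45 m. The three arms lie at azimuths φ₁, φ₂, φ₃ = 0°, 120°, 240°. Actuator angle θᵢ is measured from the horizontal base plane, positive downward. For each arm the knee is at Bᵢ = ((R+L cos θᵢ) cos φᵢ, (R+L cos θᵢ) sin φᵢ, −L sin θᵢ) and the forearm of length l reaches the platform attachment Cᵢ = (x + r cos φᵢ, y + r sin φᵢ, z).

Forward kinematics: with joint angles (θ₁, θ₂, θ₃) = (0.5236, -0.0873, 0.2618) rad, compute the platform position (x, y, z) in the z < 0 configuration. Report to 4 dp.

(-0.0902, 0.0593, -0.4048)

φ1=0.0°: virtual centre (0.2259, 0.0000, -0.0900), radius l
O2 = (0.2493·cos120.0°, 0.2493·sin120.0°, 0.0157) = (-0.1247, 0.2159, 0.0157)
O3 = (0.2439·cos240.0°, 0.2439·sin240.0°, -0.0466) = (-0.1219, -0.2112, -0.0466)
subtract pairs → two planes through P
[-0.7011 0.4318 0.2114]·P = 0.0033;  [-0.6956 -0.4224 0.0868]·P = 0.0025
det = 0.5965;  x = -0.0041+0.2125z,  y = 0.0009+-0.1445z
into |P−O₁|² = l²: 1.0660z² + 0.0820z + -0.1415 = 0;  Δ = 0.6100;  z = -0.4048 or 0.3279 → z<0 root = -0.4048
x = -0.0902, y = 0.0593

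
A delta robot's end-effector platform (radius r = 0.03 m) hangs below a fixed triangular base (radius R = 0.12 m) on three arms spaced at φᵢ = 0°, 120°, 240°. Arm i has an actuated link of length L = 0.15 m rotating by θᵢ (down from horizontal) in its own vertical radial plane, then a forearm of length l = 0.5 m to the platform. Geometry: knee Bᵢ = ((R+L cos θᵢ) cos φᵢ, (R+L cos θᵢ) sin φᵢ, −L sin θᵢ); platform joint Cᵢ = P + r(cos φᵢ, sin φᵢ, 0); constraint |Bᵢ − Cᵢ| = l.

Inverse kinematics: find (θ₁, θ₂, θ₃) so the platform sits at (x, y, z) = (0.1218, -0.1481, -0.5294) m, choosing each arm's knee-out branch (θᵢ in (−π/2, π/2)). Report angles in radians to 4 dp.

arm 1 (φ=0.0°): x'=0.1218, y'=-0.1481
  A cos θ + B sin θ = C:  -0.0318·cos θ + -0.5294·sin θ = -0.2524
  √(A²+B²)=0.5304;  θ1 = -1.6308+2.0667 ≈ 0.4359
φ2=120.0° → target in arm frame (-0.1892, -0.0314)
  e−x'=0.2792;  (l²−L²−(e−x')²−y'²−z²)/2L = -0.4389
  θ2 = atan2(B,A) + arccos(C/0.5985) = 1.3086
rotate P by −φ3: (0.0674, 0.1795, -0.5294)
  A cos θ + B sin θ = C:  0.0226·cos θ + -0.5294·sin θ = -0.2850
  γ=atan2(-0.5294,0.0226)=-1.5281;  ψ=arccos(-0.5379)=2.1388;  θ3=γ+ψ≈0.6107

θ₁ = 0.4359, θ₂ = 1.3086, θ₃ = 0.6107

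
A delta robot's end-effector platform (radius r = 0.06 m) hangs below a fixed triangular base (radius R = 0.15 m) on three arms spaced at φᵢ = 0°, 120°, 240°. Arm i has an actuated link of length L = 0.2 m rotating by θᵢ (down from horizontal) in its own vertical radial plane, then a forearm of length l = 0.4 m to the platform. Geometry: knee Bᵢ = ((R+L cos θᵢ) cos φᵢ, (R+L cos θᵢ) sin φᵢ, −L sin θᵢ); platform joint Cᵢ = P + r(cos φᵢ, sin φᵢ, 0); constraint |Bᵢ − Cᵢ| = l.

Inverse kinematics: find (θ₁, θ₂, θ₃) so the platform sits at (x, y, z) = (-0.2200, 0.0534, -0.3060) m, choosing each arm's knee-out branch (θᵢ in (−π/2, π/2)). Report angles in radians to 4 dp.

θ₁ = 1.2216, θ₂ = -0.1744, θ₃ = 0.2616

rotate P by −φ1: (-0.2200, 0.0534, -0.3060)
  A cos θ + B sin θ = C:  0.3100·cos θ + -0.3060·sin θ = -0.1815
  γ=atan2(-0.3060,0.3100)=-0.7789;  ψ=arccos(-0.4166)=2.0005;  θ1=γ+ψ≈1.2216
rotate P by −φ2: (0.1562, 0.1638, -0.3060)
  e−x'=-0.0662;  (l²−L²−(e−x')²−y'²−z²)/2L = -0.0122
  γ=atan2(-0.3060,-0.0662)=-1.7840;  ψ=arccos(-0.0388)=1.6096;  θ2=γ+ψ≈-0.1744
φ3=240.0° → target in arm frame (0.0638, -0.2172)
  e−x'=0.0262;  (l²−L²−(e−x')²−y'²−z²)/2L = -0.0538
  γ=atan2(-0.3060,0.0262)=-1.4852;  ψ=arccos(-0.1751)=1.7468;  θ3=γ+ψ≈0.2616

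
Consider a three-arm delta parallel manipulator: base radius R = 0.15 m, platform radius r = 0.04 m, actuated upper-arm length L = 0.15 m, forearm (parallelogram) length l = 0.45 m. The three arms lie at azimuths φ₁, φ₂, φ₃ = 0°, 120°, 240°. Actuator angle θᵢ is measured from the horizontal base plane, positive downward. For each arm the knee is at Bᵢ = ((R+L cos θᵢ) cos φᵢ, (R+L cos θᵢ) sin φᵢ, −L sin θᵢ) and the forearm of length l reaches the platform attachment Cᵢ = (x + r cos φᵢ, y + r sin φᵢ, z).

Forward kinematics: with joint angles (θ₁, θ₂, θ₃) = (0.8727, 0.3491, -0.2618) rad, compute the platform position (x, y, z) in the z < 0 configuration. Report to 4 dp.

(-0.1418, -0.0803, -0.3885)

O1 = (0.2064·cos0.0°, 0.2064·sin0.0°, -0.1149) = (0.2064, 0.0000, -0.1149)
O2 = (0.2510·cos120.0°, 0.2510·sin120.0°, -0.0513) = (-0.1255, 0.2173, -0.0513)
arm 3 at φ=240.0°: e+L cos θ3 = 0.2549;  O3 = (-0.1274, -0.2207, 0.0388)
subtract pairs → two planes through P
[-0.6638 0.4347 0.1272]·P = 0.0098;  [-0.6677 -0.4415 0.3075]·P = 0.0107
Cramer: x(z) = -0.0154+0.3254z;  y(z) = -0.0009+0.2043z
into |P−O₁|² = l²: 1.1476z² + 0.0851z + -0.1401 = 0;  Δ = 0.6504;  z = -0.3885 or 0.3143 → z<0 root = -0.3885
x = -0.1418, y = -0.0803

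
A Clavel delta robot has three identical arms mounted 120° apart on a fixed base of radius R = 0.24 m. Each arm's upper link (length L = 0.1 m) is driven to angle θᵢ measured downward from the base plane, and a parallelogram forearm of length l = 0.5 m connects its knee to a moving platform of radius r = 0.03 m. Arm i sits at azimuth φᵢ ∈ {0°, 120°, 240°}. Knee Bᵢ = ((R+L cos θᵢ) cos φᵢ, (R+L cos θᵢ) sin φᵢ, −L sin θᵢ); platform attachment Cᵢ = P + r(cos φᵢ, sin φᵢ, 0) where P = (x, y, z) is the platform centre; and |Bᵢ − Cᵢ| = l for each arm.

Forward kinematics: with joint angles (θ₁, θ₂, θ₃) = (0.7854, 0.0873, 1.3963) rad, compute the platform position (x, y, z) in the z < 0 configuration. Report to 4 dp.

centre 1 = (0.2807·cos0.0°, 0.2807·sin0.0°, -0.0707) = (0.2807, 0.0000, -0.0707)
arm 2 at φ=120.0°: e+L cos θ2 = 0.3096;  centre 2 = (-0.1548, 0.2681, -0.0087)
φ3=240.0°: virtual centre (-0.1137, -0.1969, -0.0985), radius l
subtract pairs → two planes through P
linear system: -0.8710x+0.5363y = 0.0121−0.1240z; -0.7888x+-0.3938y = -0.0224−-0.0555z
Cramer: x(z) = 0.0094+0.0249z;  y(z) = 0.0380-0.1908z
into |P−centre ₁|² = l²: 1.0370z² + 0.1134z + -0.1700 = 0;  Δ = 0.7179;  z = -0.4632 or 0.3538 → z<0 root = -0.4632
x = -0.0021, y = 0.1264

(-0.0021, 0.1264, -0.4632)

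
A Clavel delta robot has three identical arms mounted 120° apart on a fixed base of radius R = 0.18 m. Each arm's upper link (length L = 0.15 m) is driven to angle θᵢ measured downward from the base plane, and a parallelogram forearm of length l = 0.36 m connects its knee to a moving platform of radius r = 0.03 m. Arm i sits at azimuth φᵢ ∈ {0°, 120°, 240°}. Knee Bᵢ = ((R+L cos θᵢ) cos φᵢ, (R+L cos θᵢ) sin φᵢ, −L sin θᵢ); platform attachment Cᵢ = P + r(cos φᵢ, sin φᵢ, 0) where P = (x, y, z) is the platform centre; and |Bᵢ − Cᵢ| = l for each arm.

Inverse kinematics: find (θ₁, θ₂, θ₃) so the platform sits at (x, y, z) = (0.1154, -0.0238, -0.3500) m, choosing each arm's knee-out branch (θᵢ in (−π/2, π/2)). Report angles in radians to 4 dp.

θ₁ = 0.2619, θ₂ = 1.2221, θ₃ = 1.0476

arm 1 (φ=0.0°): x'=0.1154, y'=-0.0238
  A=0.0346, B=-0.3500, C=(l²−L²−A²−y'²−z²)/(2L)=-0.0572
  √(A²+B²)=0.3517;  θ1 = -1.4723+1.7342 ≈ 0.2619
φ2=120.0° → target in arm frame (-0.0783, -0.0880)
  A cos θ + B sin θ = C:  0.2283·cos θ + -0.3500·sin θ = -0.2509
  γ=atan2(-0.3500,0.2283)=-0.9928;  ψ=arccos(-0.6005)=2.2149;  θ2=γ+ψ≈1.2221
rotate P by −φ3: (-0.0371, 0.1118, -0.3500)
  e−x'=0.1871;  (l²−L²−(e−x')²−y'²−z²)/2L = -0.2097
  θ3 = atan2(B,A) + arccos(C/0.3969) = 1.0476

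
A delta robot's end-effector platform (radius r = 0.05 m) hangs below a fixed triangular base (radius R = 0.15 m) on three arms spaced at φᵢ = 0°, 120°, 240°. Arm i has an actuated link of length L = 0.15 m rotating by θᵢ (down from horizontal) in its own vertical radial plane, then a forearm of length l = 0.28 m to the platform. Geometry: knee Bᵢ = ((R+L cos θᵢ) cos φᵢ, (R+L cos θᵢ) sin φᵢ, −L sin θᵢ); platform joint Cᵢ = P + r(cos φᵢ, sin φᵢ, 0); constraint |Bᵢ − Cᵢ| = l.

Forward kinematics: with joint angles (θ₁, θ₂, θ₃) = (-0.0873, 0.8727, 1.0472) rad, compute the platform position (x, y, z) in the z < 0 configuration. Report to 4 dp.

arm 1 at φ=0.0°: e+L cos θ1 = 0.2494;  O1 = (0.2494, 0.0000, 0.0131)
arm 2 at φ=120.0°: e+L cos θ2 = 0.1964;  O2 = (-0.0982, 0.1701, -0.1149)
O3 = (0.1750·cos240.0°, 0.1750·sin240.0°, -0.1299) = (-0.0875, -0.1516, -0.1299)
subtract pairs → two planes through P
linear system: -0.6953x+0.3402y = -0.0106−-0.2560z; -0.6739x+-0.3031y = -0.0149−-0.2860z
det = 0.4400;  x = 0.0188+-0.3975z,  y = 0.0073+-0.0598z
into |P−O₁|² = l²: 1.1615z² + 0.1563z + -0.0250 = 0;  Δ = 0.1405;  z = -0.2287 or 0.0941 → z<0 root = -0.2287
x = 0.1097, y = 0.0210

(0.1097, 0.0210, -0.2287)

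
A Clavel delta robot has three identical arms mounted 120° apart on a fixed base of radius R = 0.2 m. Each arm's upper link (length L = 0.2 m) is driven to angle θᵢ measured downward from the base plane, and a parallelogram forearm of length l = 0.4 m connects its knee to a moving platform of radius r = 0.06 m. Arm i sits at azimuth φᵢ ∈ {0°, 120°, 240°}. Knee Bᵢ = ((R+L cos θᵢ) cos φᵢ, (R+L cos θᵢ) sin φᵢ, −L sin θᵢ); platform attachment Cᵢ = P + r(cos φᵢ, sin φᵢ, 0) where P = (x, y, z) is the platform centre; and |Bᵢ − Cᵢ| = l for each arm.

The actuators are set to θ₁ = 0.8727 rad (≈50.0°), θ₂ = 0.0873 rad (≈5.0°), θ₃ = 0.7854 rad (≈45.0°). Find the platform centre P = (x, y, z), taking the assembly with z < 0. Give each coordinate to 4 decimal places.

centre 1 = (0.2686·cos0.0°, 0.2686·sin0.0°, -0.1532) = (0.2686, 0.0000, -0.1532)
arm 2 at φ=120.0°: ρ2 = 0.3392;  centre 2 = (-0.1696, 0.2938, -0.0174)
centre 3 = (0.2814·cos240.0°, 0.2814·sin240.0°, -0.1414) = (-0.1407, -0.2437, -0.1414)
eliminate P² terms by subtracting sphere 1 from 2 and 3
linear system: -0.8763x+0.5876y = 0.0198−0.2716z; -0.8185x+-0.4874y = 0.0036−0.0236z
det = 0.9081;  x = -0.0130+0.1610z,  y = 0.0144+-0.2220z
sphere 1 gives Az²+Bz+C=0 with A=1.0752, B=0.2094, C=-0.0571;  B²−4AC=0.2893;  roots -0.3475, 0.1528;  negative root z = -0.3475
x = -0.0689, y = 0.0915

(-0.0689, 0.0915, -0.3475)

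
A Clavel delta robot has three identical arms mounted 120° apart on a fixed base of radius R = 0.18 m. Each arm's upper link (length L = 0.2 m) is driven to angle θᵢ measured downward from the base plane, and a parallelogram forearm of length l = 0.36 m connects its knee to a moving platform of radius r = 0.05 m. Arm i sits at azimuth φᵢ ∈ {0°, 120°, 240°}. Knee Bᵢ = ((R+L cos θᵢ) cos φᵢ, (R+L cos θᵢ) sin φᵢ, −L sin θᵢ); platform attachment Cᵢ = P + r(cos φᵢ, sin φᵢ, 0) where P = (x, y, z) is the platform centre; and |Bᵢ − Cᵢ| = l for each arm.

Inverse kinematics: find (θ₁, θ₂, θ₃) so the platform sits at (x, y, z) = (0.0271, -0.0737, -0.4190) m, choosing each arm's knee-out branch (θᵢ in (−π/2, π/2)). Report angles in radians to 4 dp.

θ₁ = 0.8730, θ₂ = 1.2219, θ₃ = 0.7854

rotate P by −φ1: (0.0271, -0.0737, -0.4190)
  A cos θ + B sin θ = C:  0.1029·cos θ + -0.4190·sin θ = -0.2550
  θ1 = atan2(B,A) + arccos(C/0.4315) = 0.8730
arm 2 (φ=120.0°): x'=-0.0774, y'=0.0134
  A cos θ + B sin θ = C:  0.2074·cos θ + -0.4190·sin θ = -0.3229
  √(A²+B²)=0.4675;  θ2 = -1.1112+2.3331 ≈ 1.2219
φ3=240.0° → target in arm frame (0.0503, 0.0603)
  e−x'=0.0797;  (l²−L²−(e−x')²−y'²−z²)/2L = -0.2399
  θ3 = atan2(B,A) + arccos(C/0.4265) = 0.7854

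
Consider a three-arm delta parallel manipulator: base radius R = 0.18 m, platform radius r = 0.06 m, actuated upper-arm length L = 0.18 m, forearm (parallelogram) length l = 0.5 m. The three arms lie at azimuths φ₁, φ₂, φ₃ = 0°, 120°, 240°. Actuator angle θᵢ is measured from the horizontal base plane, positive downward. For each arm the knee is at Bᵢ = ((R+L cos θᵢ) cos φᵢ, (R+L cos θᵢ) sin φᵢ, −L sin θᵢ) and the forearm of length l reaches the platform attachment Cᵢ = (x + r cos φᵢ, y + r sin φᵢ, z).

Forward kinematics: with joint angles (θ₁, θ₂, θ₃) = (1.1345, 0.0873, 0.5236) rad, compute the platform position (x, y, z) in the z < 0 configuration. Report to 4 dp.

(-0.1853, 0.0726, -0.4782)

φ1=0.0°: virtual centre (0.1961, 0.0000, -0.1631), radius l
centre 2 = (0.2993·cos120.0°, 0.2993·sin120.0°, -0.0157) = (-0.1497, 0.2592, -0.0157)
arm 3 at φ=240.0°: e+L cos θ3 = 0.2759;  centre 3 = (-0.1379, -0.2389, -0.0900)
subtract pairs → two planes through P
linear system: -0.6914x+0.5184y = 0.0248−0.2949z; -0.6680x+-0.4778y = 0.0192−0.1463z
det = 0.6767;  x = -0.0322+0.3203z,  y = 0.0049+-0.1416z
into |P−centre ₁|² = l²: 1.1226z² + 0.1787z + -0.1713 = 0;  Δ = 0.8010;  z = -0.4782 or 0.3190 → z<0 root = -0.4782
x = -0.1853, y = 0.0726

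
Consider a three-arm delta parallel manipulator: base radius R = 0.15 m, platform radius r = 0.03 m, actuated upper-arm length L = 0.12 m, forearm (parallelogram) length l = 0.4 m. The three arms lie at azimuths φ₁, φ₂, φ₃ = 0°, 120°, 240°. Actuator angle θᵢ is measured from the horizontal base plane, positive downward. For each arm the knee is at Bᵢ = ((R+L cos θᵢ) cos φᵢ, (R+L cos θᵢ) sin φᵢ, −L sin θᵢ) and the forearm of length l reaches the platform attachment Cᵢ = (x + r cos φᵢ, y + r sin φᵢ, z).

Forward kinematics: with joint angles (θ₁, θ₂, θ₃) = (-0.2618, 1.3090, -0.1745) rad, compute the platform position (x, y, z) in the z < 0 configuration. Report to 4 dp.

φ1=0.0°: virtual centre (0.2359, 0.0000, 0.0311), radius l
arm 2 at φ=120.0°: ρ2 = 0.1511;  centre 2 = (-0.0755, 0.1308, -0.1159)
φ3=240.0°: virtual centre (-0.1191, -0.2063, 0.0208), radius l
subtract pairs → two planes through P
plane₁₂: -0.6229x+0.2616y+-0.2939z = -0.0204
det = 0.4427;  x = 0.0187+-0.2860z,  y = -0.0334+0.4426z
into |P−centre ₁|² = l²: 1.2777z² + 0.0326z + -0.1107 = 0;  Δ = 0.5669;  z = -0.3074 or 0.2819 → z<0 root = -0.3074
x = 0.1066, y = -0.1695

(0.1066, -0.1695, -0.3074)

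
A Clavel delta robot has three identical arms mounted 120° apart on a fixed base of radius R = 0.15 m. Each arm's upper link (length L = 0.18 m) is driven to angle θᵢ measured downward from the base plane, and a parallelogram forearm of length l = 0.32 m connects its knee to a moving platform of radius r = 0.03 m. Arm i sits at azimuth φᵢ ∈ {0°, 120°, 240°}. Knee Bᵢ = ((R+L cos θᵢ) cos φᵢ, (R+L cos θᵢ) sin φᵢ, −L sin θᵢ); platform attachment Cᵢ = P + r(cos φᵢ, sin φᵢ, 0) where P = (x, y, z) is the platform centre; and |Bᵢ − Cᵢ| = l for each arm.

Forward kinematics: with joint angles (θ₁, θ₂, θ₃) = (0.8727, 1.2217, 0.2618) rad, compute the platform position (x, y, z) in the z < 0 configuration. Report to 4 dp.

(-0.0097, -0.1217, -0.3034)

φ1=0.0°: virtual centre (0.2357, 0.0000, -0.1379), radius l
φ2=120.0°: virtual centre (-0.0908, 0.1572, -0.1691), radius l
arm 3 at φ=240.0°: e+L cos θ3 = 0.2939;  S3 = (-0.1469, -0.2545, -0.0466)
eliminate P² terms by subtracting sphere 1 from 2 and 3
plane₁₂: -0.6530x+0.3145y+-0.0625z = -0.0130
Cramer: x(z) = 0.0039+0.0447z;  y(z) = -0.0333+0.2916z
sphere 1 gives Az²+Bz+C=0 with A=1.0870, B=0.2357, C=-0.0285;  B²−4AC=0.1796;  roots -0.3034, 0.0865;  negative root z = -0.3034
x = -0.0097, y = -0.1217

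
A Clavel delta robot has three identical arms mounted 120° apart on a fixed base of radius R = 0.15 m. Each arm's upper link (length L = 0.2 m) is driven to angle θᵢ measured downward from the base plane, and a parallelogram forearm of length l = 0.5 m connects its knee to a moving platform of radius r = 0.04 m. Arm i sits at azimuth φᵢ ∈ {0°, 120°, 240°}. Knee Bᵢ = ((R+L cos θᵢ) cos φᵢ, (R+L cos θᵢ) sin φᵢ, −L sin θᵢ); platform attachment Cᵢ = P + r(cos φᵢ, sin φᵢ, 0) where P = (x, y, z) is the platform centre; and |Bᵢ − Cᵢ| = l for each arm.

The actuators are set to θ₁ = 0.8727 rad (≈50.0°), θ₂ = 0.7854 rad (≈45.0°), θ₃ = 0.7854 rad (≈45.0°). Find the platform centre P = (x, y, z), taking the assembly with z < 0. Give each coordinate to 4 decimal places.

φ1=0.0°: virtual centre (0.2386, 0.0000, -0.1532), radius l
arm 2 at φ=120.0°: ρ2 = 0.2514;  O2 = (-0.1257, 0.2177, -0.1414)
φ3=240.0°: virtual centre (-0.1257, -0.2177, -0.1414), radius l
|O₂|²−|O₁|² = 0.0028;  |O₃|²−|O₁|² = 0.0028
[-0.7285 0.4355 0.0236]·P = 0.0028;  [-0.7285 -0.4355 0.0236]·P = 0.0028
det = 0.6345;  x = -0.0039+0.0324z,  y = 0.0000+0.0000z
into |P−O₁|² = l²: 1.0010z² + 0.2907z + -0.1677 = 0;  Δ = 0.7562;  z = -0.5796 or 0.2891 → z<0 root = -0.5796
x = -0.0226, y = 0.0000

(-0.0226, 0.0000, -0.5796)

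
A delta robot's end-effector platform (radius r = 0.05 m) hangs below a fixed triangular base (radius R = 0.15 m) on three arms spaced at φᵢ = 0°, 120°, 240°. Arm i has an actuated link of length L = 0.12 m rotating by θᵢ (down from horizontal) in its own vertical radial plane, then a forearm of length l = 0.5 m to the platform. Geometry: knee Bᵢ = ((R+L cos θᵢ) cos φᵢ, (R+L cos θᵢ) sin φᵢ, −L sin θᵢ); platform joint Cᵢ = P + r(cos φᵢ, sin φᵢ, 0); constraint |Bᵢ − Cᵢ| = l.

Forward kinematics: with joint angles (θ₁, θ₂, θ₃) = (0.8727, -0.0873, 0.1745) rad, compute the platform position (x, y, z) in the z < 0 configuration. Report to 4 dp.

(-0.1549, 0.0384, -0.4638)

φ1=0.0°: virtual centre (0.1771, 0.0000, -0.0919), radius l
arm 2 at φ=120.0°: ρ2 = 0.2195;  O2 = (-0.1098, 0.1901, 0.0105)
arm 3 at φ=240.0°: ρ3 = 0.2182;  O3 = (-0.1091, -0.1889, -0.0208)
eliminate P² terms by subtracting sphere 1 from 2 and 3
plane₁₂: -0.5738x+0.3803y+0.2048z = 0.0085
Cramer: x(z) = -0.0146+0.3025z;  y(z) = 0.0003-0.0820z
sphere 1 gives Az²+Bz+C=0 with A=1.0983, B=0.0678, C=-0.2048;  B²−4AC=0.9043;  roots -0.4638, 0.4021;  negative root z = -0.4638
x = -0.1549, y = 0.0384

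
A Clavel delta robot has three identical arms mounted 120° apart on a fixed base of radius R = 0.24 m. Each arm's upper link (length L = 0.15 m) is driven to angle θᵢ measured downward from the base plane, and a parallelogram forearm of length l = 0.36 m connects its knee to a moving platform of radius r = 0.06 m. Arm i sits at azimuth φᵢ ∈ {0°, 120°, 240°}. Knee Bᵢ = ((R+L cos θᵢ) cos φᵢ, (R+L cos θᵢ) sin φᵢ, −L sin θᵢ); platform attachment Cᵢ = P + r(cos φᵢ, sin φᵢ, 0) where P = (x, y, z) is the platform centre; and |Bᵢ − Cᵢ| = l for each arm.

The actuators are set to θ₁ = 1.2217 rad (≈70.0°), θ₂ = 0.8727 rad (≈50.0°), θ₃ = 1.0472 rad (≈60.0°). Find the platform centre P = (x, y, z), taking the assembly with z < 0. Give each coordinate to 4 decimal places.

arm 1 at φ=0.0°: ρ1 = 0.2313;  centre 1 = (0.2313, 0.0000, -0.1410)
centre 2 = (0.2764·cos120.0°, 0.2764·sin120.0°, -0.1149) = (-0.1382, 0.2394, -0.1149)
φ3=240.0°: virtual centre (-0.1275, -0.2208, -0.1299), radius l
subtract pairs → two planes through P
linear system: -0.7390x+0.4788y = 0.0162−0.0521z; -0.7176x+-0.4417y = 0.0085−0.0221z
det = 0.6700;  x = -0.0168+0.0501z,  y = 0.0080+-0.0314z
sphere 1 gives Az²+Bz+C=0 with A=1.0035, B=0.2565, C=-0.0481;  B²−4AC=0.2589;  roots -0.3814, 0.1257;  negative root z = -0.3814
x = -0.0359, y = 0.0200

(-0.0359, 0.0200, -0.3814)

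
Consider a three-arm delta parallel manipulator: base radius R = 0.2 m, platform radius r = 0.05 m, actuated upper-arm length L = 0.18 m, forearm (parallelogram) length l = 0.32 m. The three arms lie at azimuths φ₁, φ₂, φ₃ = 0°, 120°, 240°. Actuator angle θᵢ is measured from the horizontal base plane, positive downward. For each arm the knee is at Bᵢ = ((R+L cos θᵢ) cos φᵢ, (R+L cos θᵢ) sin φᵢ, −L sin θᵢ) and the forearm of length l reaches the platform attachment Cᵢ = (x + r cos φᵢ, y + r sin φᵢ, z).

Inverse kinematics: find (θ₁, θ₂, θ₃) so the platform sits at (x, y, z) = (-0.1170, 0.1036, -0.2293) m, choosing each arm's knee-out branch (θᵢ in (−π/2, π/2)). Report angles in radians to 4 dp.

rotate P by −φ1: (-0.1170, 0.1036, -0.2293)
  e−x'=0.2670;  (l²−L²−(e−x')²−y'²−z²)/2L = -0.1794
  √(A²+B²)=0.3519;  θ1 = -0.7096+2.1058 ≈ 1.3962
rotate P by −φ2: (0.1482, 0.0495, -0.2293)
  A cos θ + B sin θ = C:  0.0018·cos θ + -0.2293·sin θ = 0.0416
  θ2 = atan2(B,A) + arccos(C/0.2293) = -0.1745
φ3=240.0° → target in arm frame (-0.0312, -0.1531)
  A cos θ + B sin θ = C:  0.1812·cos θ + -0.2293·sin θ = -0.1080
  θ3 = atan2(B,A) + arccos(C/0.2923) = 1.0472

θ₁ = 1.3962, θ₂ = -0.1745, θ₃ = 1.0472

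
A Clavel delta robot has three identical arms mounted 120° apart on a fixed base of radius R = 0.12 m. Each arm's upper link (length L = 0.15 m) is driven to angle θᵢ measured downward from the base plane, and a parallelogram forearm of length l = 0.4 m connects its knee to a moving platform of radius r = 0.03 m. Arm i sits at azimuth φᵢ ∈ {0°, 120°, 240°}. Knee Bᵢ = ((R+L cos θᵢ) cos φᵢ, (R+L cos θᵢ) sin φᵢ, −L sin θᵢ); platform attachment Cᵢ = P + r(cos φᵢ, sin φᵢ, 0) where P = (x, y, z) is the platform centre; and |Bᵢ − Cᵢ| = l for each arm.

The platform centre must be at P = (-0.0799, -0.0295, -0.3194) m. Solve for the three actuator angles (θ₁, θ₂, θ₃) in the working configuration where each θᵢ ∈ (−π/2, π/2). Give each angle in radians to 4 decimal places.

θ₁ = 0.4359, θ₂ = -0.0004, θ₃ = -0.2620

φ1=0.0° → target in arm frame (-0.0799, -0.0295)
  e−x'=0.1699;  (l²−L²−(e−x')²−y'²−z²)/2L = 0.0192
  γ=atan2(-0.3194,0.1699)=-1.0819;  ψ=arccos(0.0530)=1.5178;  θ1=γ+ψ≈0.4359
arm 2 (φ=120.0°): x'=0.0144, y'=0.0839
  A=0.0756, B=-0.3194, C=(l²−L²−A²−y'²−z²)/(2L)=0.0757
  θ2 = atan2(B,A) + arccos(C/0.3282) = -0.0004
rotate P by −φ3: (0.0655, -0.0544, -0.3194)
  A cos θ + B sin θ = C:  0.0245·cos θ + -0.3194·sin θ = 0.1064
  γ=atan2(-0.3194,0.0245)=-1.4942;  ψ=arccos(0.3321)=1.2322;  θ3=γ+ψ≈-0.2620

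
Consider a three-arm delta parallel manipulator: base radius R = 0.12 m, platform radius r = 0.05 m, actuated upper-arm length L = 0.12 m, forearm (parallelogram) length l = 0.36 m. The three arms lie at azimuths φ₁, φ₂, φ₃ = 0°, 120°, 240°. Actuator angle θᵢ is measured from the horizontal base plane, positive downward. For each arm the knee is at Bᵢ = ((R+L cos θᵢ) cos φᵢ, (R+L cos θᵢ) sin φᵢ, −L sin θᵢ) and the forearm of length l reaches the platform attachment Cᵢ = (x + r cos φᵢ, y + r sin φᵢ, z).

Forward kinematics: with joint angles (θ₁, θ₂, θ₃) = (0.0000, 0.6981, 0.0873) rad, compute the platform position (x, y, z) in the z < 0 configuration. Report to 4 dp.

(0.0583, -0.0802, -0.3253)

arm 1 at φ=0.0°: (R−r)+L cos θ1 = 0.1900;  S1 = (0.1900, 0.0000, 0.0000)
φ2=120.0°: virtual centre (-0.0810, 0.1402, -0.0771), radius l
φ3=240.0°: virtual centre (-0.0948, -0.1641, -0.0105), radius l
subtract pairs → two planes through P
plane₁₂: -0.5419x+0.2805y+-0.1543z = -0.0039
Cramer: x(z) = 0.0039-0.1674z;  y(z) = -0.0065+0.2266z
quadratic in z: (1.0794)z²+(0.0593)z+(-0.0949)=0, √Δ=0.6429 → z ∈ {-0.3253, 0.2703}; z = -0.3253 (taking z<0)
x = 0.0583, y = -0.0802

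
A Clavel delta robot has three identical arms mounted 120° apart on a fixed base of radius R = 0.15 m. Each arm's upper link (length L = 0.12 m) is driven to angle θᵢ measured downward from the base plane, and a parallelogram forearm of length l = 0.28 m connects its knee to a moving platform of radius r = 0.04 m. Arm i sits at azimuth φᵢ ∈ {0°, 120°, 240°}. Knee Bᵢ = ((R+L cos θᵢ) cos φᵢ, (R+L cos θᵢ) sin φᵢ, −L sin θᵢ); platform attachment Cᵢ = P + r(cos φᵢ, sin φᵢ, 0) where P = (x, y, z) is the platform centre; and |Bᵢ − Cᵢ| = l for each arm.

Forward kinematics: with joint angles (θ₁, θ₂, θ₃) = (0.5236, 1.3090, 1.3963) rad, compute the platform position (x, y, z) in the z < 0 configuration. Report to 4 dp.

(0.0939, 0.0098, -0.3128)

S1 = (0.2139·cos0.0°, 0.2139·sin0.0°, -0.0600) = (0.2139, 0.0000, -0.0600)
arm 2 at φ=120.0°: (R−r)+L cos θ2 = 0.1411;  S2 = (-0.0705, 0.1222, -0.1159)
φ3=240.0°: virtual centre (-0.0654, -0.1133, -0.1182), radius l
eliminate P² terms by subtracting sphere 1 from 2 and 3
plane₁₂: -0.5689x+0.2443y+-0.1118z = -0.0160
Cramer: x(z) = 0.0305-0.2026z;  y(z) = 0.0054-0.0140z
into |P−S₁|² = l²: 1.0412z² + 0.1942z + -0.0411 = 0;  Δ = 0.2090;  z = -0.3128 or 0.1263 → z<0 root = -0.3128
x = 0.0939, y = 0.0098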